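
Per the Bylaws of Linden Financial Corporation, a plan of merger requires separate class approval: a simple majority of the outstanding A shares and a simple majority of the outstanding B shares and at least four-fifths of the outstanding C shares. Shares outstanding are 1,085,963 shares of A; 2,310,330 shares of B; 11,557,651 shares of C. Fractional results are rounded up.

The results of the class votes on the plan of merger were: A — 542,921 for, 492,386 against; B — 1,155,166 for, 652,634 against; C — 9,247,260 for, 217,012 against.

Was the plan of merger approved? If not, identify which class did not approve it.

Not approved — the A shares did not give the required vote.

A: a majority of 1085963 is 542982; 542,982 required, 542,921 in favor — not approved.
B: a majority of 2310330 is 1155166; 1,155,166 required, 1,155,166 in favor — approved.
C: 4/5 of 11557651 = 9246120.80, rounded up to 9246121; 9,246,121 required, 9,247,260 in favor — approved.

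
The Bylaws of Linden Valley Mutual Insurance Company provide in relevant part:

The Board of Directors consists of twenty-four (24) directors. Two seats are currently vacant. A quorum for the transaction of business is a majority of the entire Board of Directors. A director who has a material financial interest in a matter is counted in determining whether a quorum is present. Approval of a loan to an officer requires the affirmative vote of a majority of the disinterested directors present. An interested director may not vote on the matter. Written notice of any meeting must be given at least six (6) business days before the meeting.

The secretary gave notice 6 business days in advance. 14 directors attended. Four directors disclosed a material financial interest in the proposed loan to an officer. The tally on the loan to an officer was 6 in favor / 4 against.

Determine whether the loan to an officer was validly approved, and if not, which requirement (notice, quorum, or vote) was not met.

Valid — all requirements satisfied.

Notice: 6 business days given; 6 required (6 ≥ 6). Satisfied.
Quorum: 14 present (interested directors count toward quorum); quorum is 13. Satisfied.
Vote: the loan to an officer requires a majority of the disinterested directors present (14 − 4 = 10). A majority of 10 is 6, so 6 affirmative votes are needed; 6 voted in favor. Satisfied.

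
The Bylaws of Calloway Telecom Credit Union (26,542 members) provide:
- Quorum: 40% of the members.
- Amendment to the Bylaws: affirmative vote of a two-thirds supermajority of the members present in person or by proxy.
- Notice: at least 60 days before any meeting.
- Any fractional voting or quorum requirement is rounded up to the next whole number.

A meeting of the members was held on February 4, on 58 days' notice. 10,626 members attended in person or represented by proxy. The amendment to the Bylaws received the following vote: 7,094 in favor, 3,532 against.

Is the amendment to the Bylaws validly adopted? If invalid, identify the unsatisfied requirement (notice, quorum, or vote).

Notice: 58 days given; 60 required. Not satisfied.
Quorum: 40% of 26,542 = 10,616.80, rounded up to 10,617; 10,626 present. Satisfied.
Vote: requires two-thirds of those present (10,626); 2/3 of 10626 = 7084, so 7,084 needed; 7,094 in favor. Satisfied.

Invalid — notice requirement not satisfied.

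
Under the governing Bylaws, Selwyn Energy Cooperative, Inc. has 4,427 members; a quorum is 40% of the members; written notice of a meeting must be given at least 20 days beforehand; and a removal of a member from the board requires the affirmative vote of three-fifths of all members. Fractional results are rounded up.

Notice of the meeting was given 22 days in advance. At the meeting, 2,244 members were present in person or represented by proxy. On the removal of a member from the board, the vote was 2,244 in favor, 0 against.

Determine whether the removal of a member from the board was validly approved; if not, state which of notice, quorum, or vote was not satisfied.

Invalid — vote requirement not satisfied.

Notice: 22 days given; 20 required. Satisfied.
Quorum: 40% of 4,427 = 1,770.80, rounded up to 1,771; 2,244 present. Satisfied.
Vote: requires three-fifths of all members (4,427); 3/5 of 4427 = 2656.20, rounded up to 2657, so 2,657 needed; 2,244 in favor. Not satisfied.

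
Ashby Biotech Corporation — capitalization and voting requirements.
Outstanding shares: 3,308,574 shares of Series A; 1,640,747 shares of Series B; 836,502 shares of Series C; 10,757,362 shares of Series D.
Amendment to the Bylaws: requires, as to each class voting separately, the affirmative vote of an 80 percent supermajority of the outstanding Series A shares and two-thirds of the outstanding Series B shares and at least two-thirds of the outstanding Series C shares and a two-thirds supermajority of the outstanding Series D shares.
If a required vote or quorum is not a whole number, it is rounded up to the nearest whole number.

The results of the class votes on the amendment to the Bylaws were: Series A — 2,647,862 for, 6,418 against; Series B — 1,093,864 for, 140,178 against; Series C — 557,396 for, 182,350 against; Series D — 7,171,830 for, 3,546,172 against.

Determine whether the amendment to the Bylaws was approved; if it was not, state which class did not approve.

Not approved — the Series C shares did not give the required vote.

Series A: 4/5 of 3308574 = 2646859.20, rounded up to 2646860; 2,646,860 required, 2,647,862 in favor — approved.
Series B: 2/3 of 1640747 = 1093831.33, rounded up to 1093832; 1,093,832 required, 1,093,864 in favor — approved.
Series C: 2/3 of 836502 = 557668; 557,668 required, 557,396 in favor — not approved.
Series D: 2/3 of 10757362 = 7171574.67, rounded up to 7171575; 7,171,575 required, 7,171,830 in favor — approved.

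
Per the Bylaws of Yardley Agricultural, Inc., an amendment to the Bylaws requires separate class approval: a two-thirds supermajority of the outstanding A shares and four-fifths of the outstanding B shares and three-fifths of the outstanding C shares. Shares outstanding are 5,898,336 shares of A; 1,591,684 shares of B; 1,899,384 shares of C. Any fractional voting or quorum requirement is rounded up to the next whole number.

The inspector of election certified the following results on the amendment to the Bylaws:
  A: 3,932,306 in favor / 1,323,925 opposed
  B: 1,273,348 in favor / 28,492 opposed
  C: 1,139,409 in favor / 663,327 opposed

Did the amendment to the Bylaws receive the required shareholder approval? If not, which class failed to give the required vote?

A: 2/3 of 5898336 = 3932224; 3,932,224 required, 3,932,306 in favor — approved.
B: 4/5 of 1591684 = 1273347.20, rounded up to 1273348; 1,273,348 required, 1,273,348 in favor — approved.
C: 3/5 of 1899384 = 1139630.40, rounded up to 1139631; 1,139,631 required, 1,139,409 in favor — not approved.

Not approved — the C shares did not give the required vote.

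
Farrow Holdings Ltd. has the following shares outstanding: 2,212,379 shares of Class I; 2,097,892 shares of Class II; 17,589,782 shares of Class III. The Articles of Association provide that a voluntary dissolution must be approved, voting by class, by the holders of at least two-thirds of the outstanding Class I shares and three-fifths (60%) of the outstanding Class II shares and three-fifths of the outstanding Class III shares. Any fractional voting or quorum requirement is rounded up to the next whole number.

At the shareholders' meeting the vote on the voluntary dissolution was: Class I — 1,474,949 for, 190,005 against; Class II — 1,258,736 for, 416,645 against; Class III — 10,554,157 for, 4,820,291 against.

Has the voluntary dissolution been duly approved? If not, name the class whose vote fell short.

Approved — every class gave the required vote.

Class I: 2/3 of 2212379 = 1474919.33, rounded up to 1474920; 1,474,920 required, 1,474,949 in favor — approved.
Class II: 3/5 of 2097892 = 1258735.20, rounded up to 1258736; 1,258,736 required, 1,258,736 in favor — approved.
Class III: 3/5 of 17589782 = 10553869.20, rounded up to 10553870; 10,553,870 required, 10,554,157 in favor — approved.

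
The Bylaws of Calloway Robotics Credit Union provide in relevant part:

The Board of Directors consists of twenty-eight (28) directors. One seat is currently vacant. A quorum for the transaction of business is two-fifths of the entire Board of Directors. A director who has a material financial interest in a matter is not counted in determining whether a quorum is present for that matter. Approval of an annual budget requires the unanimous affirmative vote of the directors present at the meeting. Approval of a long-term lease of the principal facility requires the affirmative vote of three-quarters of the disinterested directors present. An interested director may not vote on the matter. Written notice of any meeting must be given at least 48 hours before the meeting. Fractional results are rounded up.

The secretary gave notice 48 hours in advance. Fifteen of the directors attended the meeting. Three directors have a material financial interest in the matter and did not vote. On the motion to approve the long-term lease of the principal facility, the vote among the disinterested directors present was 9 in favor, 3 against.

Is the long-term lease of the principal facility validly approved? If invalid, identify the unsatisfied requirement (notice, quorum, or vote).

Valid — all requirements satisfied.

Notice: 48 hours given; 48 required (48 ≥ 48). Satisfied.
Quorum: 15 present, but the 3 interested directors do not count, leaving 12. Quorum is 12. Satisfied.
Vote: the long-term lease of the principal facility requires three-fourths of the disinterested directors present (15 − 3 = 12). 3/4 of 12 = 9, so 9 affirmative votes are needed; 9 voted in favor. Satisfied.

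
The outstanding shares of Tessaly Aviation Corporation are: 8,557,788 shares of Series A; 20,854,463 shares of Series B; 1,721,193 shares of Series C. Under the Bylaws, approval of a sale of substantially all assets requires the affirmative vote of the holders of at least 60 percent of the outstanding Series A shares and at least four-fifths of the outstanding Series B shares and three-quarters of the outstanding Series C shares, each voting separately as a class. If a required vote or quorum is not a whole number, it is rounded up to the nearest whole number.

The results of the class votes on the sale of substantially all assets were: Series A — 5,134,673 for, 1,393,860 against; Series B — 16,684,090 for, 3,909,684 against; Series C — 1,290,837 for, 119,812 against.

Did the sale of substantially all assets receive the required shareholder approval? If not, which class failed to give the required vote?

Not approved — the Series C shares did not give the required vote.

Series A: 3/5 of 8557788 = 5134672.80, rounded up to 5134673; 5,134,673 required, 5,134,673 in favor — approved.
Series B: 4/5 of 20854463 = 16683570.40, rounded up to 16683571; 16,683,571 required, 16,684,090 in favor — approved.
Series C: 3/4 of 1721193 = 1290894.75, rounded up to 1290895; 1,290,895 required, 1,290,837 in favor — not approved.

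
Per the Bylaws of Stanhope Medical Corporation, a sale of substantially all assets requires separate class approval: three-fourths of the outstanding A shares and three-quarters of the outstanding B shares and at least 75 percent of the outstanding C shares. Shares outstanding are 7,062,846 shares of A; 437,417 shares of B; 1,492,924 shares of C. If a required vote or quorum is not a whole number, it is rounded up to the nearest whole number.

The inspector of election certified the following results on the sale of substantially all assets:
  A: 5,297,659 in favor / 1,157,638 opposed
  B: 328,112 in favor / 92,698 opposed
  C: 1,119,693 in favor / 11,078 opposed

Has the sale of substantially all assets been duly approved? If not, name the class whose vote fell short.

Approved — every class gave the required vote.

A: 3/4 of 7062846 = 5297134.50, rounded up to 5297135; 5,297,135 required, 5,297,659 in favor — approved.
B: 3/4 of 437417 = 328062.75, rounded up to 328063; 328,063 required, 328,112 in favor — approved.
C: 3/4 of 1492924 = 1119693; 1,119,693 required, 1,119,693 in favor — approved.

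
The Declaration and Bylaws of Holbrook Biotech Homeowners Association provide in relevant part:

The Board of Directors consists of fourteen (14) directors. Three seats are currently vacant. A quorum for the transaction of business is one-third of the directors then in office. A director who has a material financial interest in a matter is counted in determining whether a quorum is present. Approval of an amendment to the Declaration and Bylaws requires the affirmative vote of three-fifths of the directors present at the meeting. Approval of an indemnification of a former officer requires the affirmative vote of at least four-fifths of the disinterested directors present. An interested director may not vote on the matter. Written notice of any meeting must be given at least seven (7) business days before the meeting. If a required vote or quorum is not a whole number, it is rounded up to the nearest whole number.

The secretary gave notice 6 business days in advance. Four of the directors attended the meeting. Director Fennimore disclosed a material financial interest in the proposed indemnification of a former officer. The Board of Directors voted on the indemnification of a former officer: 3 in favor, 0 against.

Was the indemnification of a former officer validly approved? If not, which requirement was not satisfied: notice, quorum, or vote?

Notice: 6 business days given; 7 required (6 < 7). Not satisfied.
Quorum: 4 present (interested directors count toward quorum); quorum is 4. Satisfied.
Vote: the indemnification of a former officer requires four-fifths of the disinterested directors present (4 − 1 = 3). 4/5 of 3 = 2.40, rounded up to 3, so 3 affirmative votes are needed; 3 voted in favor. Satisfied.

Invalid — notice requirement not satisfied.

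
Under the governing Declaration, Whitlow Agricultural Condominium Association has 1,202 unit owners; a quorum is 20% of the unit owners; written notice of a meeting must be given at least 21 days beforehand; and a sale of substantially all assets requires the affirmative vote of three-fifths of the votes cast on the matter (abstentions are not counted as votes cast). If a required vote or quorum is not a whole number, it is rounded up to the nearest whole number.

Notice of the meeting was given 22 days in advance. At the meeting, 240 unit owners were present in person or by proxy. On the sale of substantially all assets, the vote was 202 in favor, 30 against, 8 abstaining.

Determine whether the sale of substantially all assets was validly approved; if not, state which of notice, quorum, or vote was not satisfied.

Invalid — quorum requirement not satisfied.

Notice: 22 days given; 21 required. Satisfied.
Quorum: 20% of 1,202 = 240.40, rounded up to 241; 240 present. Not satisfied.
Vote: requires three-fifths of the votes cast (240 − 8 abstaining = 232); 3/5 of 232 = 139.20, rounded up to 140, so 140 needed; 202 in favor. Satisfied.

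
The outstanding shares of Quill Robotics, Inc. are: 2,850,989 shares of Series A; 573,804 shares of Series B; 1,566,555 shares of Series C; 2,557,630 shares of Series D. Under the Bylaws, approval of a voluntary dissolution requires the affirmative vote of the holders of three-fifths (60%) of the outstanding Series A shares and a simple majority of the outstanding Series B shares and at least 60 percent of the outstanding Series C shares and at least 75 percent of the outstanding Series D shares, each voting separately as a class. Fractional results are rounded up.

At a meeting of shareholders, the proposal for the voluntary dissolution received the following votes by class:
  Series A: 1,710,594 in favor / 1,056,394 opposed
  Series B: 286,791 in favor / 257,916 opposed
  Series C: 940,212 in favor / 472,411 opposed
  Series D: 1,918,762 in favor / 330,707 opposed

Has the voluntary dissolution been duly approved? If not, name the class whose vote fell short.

Not approved — the Series B shares did not give the required vote.

Series A: 3/5 of 2850989 = 1710593.40, rounded up to 1710594; 1,710,594 required, 1,710,594 in favor — approved.
Series B: a majority of 573804 is 286903; 286,903 required, 286,791 in favor — not approved.
Series C: 3/5 of 1566555 = 939933; 939,933 required, 940,212 in favor — approved.
Series D: 3/4 of 2557630 = 1918222.50, rounded up to 1918223; 1,918,223 required, 1,918,762 in favor — approved.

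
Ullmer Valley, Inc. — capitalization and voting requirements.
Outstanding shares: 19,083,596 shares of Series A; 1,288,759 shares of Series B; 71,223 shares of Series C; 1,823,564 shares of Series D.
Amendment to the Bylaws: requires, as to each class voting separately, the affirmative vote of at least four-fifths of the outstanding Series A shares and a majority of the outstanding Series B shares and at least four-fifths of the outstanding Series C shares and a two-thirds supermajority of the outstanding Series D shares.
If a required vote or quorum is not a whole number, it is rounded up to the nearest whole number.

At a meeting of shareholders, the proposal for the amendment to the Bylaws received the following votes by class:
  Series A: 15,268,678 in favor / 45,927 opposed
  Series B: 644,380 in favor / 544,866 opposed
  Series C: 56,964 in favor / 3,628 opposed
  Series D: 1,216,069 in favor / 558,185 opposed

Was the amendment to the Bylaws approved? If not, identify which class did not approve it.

Not approved — the Series C shares did not give the required vote.

Series A: 4/5 of 19083596 = 15266876.80, rounded up to 15266877; 15,266,877 required, 15,268,678 in favor — approved.
Series B: a majority of 1288759 is 644380; 644,380 required, 644,380 in favor — approved.
Series C: 4/5 of 71223 = 56978.40, rounded up to 56979; 56,979 required, 56,964 in favor — not approved.
Series D: 2/3 of 1823564 = 1215709.33, rounded up to 1215710; 1,215,710 required, 1,216,069 in favor — approved.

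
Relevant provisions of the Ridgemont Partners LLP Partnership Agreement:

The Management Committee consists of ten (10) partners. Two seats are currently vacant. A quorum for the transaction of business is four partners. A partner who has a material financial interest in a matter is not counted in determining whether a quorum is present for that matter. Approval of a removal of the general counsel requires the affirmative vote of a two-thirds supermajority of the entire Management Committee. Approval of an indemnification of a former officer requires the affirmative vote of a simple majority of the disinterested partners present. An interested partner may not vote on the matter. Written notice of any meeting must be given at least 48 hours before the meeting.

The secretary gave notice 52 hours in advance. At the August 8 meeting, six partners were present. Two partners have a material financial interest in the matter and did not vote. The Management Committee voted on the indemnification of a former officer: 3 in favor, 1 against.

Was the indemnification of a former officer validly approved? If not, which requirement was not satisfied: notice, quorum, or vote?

Notice: 52 hours given; 48 required (52 ≥ 48). Satisfied.
Quorum: 6 present, but the 2 interested partners do not count, leaving 4. Quorum is 4. Satisfied.
Vote: the indemnification of a former officer requires a majority of the disinterested partners present (6 − 2 = 4). A majority of 4 is 3, so 3 affirmative votes are needed; 3 voted in favor. Satisfied.

Valid — all requirements satisfied.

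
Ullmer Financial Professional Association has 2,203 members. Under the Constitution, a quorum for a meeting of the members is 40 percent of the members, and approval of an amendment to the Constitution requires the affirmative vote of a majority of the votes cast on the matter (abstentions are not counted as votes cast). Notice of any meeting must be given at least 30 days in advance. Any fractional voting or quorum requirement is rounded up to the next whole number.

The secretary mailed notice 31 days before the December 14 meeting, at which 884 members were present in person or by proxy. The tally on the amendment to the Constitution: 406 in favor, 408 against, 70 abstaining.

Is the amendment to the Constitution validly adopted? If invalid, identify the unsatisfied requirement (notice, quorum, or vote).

Notice: 31 days given; 30 required. Satisfied.
Quorum: 40% of 2,203 = 881.20, rounded up to 882; 884 present. Satisfied.
Vote: requires a majority of the votes cast (884 − 70 abstaining = 814); a majority of 814 is 408, so 408 needed; 406 in favor. Not satisfied.

Invalid — vote requirement not satisfied.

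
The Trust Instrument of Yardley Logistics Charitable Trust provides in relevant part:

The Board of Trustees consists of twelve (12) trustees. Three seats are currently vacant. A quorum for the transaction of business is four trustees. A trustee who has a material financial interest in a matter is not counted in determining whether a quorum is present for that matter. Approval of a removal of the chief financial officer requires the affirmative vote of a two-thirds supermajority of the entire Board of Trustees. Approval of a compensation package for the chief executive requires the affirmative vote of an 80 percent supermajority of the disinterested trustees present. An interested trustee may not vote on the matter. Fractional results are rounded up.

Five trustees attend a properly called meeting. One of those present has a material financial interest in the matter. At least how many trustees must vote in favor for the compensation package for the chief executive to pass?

4

The compensation package for the chief executive requires four-fifths of the disinterested trustees present (5 − 1 = 4).
4/5 of 4 = 3.20, rounded up to 4.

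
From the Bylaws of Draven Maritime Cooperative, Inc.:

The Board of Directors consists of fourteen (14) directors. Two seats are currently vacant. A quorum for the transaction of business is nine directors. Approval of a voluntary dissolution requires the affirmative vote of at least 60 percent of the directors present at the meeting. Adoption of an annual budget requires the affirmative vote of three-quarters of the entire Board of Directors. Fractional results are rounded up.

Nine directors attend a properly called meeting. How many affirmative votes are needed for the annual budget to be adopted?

The annual budget requires three-fourths of the entire Board of Directors (14).
3/4 of 14 = 10.50, rounded up to 11.
(Only 9 can vote, so the annual budget cannot pass at this meeting, but the required vote is still 11.)

11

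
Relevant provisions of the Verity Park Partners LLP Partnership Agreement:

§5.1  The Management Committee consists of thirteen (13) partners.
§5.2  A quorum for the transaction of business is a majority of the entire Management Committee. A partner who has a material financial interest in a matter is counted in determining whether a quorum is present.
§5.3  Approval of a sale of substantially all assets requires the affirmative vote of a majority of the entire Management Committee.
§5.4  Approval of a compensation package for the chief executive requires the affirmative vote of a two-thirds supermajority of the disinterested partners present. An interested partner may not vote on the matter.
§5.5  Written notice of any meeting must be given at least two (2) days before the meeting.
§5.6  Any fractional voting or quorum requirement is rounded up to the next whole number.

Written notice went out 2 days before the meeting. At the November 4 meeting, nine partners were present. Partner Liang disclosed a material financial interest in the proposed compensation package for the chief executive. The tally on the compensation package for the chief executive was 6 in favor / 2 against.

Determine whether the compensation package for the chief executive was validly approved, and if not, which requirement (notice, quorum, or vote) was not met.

Notice: 2 days given; 2 required (2 ≥ 2). Satisfied.
Quorum: 9 present (interested partners count toward quorum); quorum is 7. Satisfied.
Vote: the compensation package for the chief executive requires two-thirds of the disinterested partners present (9 − 1 = 8). 2/3 of 8 = 5.33, rounded up to 6, so 6 affirmative votes are needed; 6 voted in favor. Satisfied.

Valid — all requirements satisfied.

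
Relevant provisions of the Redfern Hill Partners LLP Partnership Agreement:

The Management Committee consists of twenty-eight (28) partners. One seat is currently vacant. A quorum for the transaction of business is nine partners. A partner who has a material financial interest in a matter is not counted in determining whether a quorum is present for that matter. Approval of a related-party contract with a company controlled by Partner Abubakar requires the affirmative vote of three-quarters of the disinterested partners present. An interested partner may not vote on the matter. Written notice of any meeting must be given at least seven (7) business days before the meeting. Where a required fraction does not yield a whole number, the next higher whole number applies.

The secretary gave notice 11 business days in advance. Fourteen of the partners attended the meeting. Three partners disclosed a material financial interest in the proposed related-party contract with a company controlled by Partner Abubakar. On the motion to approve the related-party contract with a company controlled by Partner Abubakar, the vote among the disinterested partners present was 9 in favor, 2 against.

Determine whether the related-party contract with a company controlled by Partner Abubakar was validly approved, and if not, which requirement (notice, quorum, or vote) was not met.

Valid — all requirements satisfied.

Notice: 11 business days given; 7 required (11 ≥ 7). Satisfied.
Quorum: 14 present, but the 3 interested partners do not count, leaving 11. Quorum is 9. Satisfied.
Vote: the related-party contract with a company controlled by Partner Abubakar requires three-fourths of the disinterested partners present (14 − 3 = 11). 3/4 of 11 = 8.25, rounded up to 9, so 9 affirmative votes are needed; 9 voted in favor. Satisfied.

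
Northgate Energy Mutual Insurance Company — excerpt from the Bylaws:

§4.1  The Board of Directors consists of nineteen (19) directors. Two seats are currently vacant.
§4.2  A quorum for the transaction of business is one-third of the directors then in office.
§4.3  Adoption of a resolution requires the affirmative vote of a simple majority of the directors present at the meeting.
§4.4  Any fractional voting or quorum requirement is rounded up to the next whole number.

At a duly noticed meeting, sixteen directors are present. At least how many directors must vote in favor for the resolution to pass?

9

The resolution requires a majority of the directors present (16).
A majority of 16 is 9.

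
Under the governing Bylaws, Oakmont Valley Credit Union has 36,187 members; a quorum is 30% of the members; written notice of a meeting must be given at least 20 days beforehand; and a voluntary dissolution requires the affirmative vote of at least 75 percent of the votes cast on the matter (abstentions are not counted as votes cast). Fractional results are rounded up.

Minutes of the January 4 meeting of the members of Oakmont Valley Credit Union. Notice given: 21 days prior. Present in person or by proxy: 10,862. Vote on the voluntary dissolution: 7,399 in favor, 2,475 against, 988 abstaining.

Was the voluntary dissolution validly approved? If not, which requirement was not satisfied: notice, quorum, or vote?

Notice: 21 days given; 20 required. Satisfied.
Quorum: 30% of 36,187 = 10,856.10, rounded up to 10,857; 10,862 present. Satisfied.
Vote: requires three-fourths of the votes cast (10,862 − 988 abstaining = 9,874); 3/4 of 9874 = 7405.50, rounded up to 7406, so 7,406 needed; 7,399 in favor. Not satisfied.

Invalid — vote requirement not satisfied.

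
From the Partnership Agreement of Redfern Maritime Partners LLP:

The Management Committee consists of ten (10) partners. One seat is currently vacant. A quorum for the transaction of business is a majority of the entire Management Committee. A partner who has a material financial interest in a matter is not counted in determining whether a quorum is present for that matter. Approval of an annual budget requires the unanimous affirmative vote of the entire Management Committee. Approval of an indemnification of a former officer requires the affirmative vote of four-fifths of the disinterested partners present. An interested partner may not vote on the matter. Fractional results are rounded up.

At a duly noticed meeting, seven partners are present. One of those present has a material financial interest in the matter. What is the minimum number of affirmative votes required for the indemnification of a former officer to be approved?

5

The indemnification of a former officer requires four-fifths of the disinterested partners present (7 − 1 = 6).
4/5 of 6 = 4.80, rounded up to 5.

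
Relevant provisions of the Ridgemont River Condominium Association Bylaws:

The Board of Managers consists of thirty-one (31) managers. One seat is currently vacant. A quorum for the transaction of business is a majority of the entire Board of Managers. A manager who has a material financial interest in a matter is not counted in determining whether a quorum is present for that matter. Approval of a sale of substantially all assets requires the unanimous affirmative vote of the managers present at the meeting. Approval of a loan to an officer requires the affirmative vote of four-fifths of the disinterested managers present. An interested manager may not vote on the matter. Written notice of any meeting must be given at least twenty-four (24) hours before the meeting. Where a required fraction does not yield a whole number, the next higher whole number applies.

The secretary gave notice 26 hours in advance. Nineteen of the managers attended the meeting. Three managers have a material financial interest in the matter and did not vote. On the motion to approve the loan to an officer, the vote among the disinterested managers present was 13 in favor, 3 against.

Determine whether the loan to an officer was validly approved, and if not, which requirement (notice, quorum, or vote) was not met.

Notice: 26 hours given; 24 required (26 ≥ 24). Satisfied.
Quorum: 19 present, but the 3 interested managers do not count, leaving 16. Quorum is 16. Satisfied.
Vote: the loan to an officer requires four-fifths of the disinterested managers present (19 − 3 = 16). 4/5 of 16 = 12.80, rounded up to 13, so 13 affirmative votes are needed; 13 voted in favor. Satisfied.

Valid — all requirements satisfied.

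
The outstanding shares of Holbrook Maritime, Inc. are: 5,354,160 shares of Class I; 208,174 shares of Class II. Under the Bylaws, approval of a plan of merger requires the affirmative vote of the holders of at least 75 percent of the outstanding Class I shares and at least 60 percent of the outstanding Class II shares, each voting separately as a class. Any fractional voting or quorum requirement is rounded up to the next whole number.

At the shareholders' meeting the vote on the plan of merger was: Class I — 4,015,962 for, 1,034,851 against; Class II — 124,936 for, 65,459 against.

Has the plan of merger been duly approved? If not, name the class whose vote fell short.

Class I: 3/4 of 5354160 = 4015620; 4,015,620 required, 4,015,962 in favor — approved.
Class II: 3/5 of 208174 = 124904.40, rounded up to 124905; 124,905 required, 124,936 in favor — approved.

Approved — every class gave the required vote.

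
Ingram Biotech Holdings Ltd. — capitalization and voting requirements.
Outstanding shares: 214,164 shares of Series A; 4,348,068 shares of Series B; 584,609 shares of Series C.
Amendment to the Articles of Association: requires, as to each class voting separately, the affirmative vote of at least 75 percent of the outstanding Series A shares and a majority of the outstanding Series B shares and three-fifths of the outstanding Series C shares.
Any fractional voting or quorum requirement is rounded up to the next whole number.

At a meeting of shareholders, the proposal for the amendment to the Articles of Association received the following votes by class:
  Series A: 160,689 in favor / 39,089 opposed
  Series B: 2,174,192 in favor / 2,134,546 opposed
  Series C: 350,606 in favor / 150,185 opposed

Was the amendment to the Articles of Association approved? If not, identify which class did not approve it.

Series A: 3/4 of 214164 = 160623; 160,623 required, 160,689 in favor — approved.
Series B: a majority of 4348068 is 2174035; 2,174,035 required, 2,174,192 in favor — approved.
Series C: 3/5 of 584609 = 350765.40, rounded up to 350766; 350,766 required, 350,606 in favor — not approved.

Not approved — the Series C shares did not give the required vote.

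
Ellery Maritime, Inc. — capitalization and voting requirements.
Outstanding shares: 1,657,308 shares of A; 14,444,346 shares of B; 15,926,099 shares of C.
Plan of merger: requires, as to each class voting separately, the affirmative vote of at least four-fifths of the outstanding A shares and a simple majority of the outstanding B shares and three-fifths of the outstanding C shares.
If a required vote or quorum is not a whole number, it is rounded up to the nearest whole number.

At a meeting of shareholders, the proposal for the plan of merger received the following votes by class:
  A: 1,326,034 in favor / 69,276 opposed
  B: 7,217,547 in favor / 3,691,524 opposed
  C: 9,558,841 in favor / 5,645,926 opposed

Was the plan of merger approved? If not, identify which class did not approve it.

Not approved — the B shares did not give the required vote.

A: 4/5 of 1657308 = 1325846.40, rounded up to 1325847; 1,325,847 required, 1,326,034 in favor — approved.
B: a majority of 14444346 is 7222174; 7,222,174 required, 7,217,547 in favor — not approved.
C: 3/5 of 15926099 = 9555659.40, rounded up to 9555660; 9,555,660 required, 9,558,841 in favor — approved.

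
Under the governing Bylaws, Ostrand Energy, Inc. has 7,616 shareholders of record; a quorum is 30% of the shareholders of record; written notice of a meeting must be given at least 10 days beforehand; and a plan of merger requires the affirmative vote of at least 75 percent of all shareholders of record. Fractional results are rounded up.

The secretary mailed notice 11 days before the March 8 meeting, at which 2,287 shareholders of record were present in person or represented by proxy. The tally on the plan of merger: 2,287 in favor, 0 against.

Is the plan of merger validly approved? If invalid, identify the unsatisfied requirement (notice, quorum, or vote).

Notice: 11 days given; 10 required. Satisfied.
Quorum: 30% of 7,616 = 2,284.80, rounded up to 2,285; 2,287 present. Satisfied.
Vote: requires three-fourths of all shareholders of record (7,616); 3/4 of 7616 = 5712, so 5,712 needed; 2,287 in favor. Not satisfied.

Invalid — vote requirement not satisfied.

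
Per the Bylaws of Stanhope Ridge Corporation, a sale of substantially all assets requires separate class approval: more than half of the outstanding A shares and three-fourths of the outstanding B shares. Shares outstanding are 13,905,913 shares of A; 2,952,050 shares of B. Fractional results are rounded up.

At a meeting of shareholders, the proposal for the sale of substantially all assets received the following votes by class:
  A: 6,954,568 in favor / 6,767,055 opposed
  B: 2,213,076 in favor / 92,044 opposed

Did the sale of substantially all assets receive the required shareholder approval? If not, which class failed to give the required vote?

A: a majority of 13905913 is 6952957; 6,952,957 required, 6,954,568 in favor — approved.
B: 3/4 of 2952050 = 2214037.50, rounded up to 2214038; 2,214,038 required, 2,213,076 in favor — not approved.

Not approved — the B shares did not give the required vote.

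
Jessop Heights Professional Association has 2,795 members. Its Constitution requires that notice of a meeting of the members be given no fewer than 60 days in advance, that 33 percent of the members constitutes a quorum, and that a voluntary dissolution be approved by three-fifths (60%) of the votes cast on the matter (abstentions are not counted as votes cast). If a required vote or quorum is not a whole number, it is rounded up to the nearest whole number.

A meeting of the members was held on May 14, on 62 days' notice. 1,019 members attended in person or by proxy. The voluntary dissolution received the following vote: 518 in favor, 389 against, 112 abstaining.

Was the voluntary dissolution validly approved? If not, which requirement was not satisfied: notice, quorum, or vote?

Notice: 62 days given; 60 required. Satisfied.
Quorum: 33% of 2,795 = 922.35, rounded up to 923; 1,019 present. Satisfied.
Vote: requires three-fifths of the votes cast (1,019 − 112 abstaining = 907); 3/5 of 907 = 544.20, rounded up to 545, so 545 needed; 518 in favor. Not satisfied.

Invalid — vote requirement not satisfied.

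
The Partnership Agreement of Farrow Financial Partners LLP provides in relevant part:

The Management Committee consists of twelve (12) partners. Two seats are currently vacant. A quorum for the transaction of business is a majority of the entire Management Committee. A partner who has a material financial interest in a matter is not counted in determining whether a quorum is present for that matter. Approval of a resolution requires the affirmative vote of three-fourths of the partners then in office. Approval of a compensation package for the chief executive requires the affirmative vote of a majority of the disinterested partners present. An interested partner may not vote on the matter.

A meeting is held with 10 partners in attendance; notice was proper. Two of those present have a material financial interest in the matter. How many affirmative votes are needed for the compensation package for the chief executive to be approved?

The compensation package for the chief executive requires a majority of the disinterested partners present (10 − 2 = 8).
A majority of 8 is 5.

5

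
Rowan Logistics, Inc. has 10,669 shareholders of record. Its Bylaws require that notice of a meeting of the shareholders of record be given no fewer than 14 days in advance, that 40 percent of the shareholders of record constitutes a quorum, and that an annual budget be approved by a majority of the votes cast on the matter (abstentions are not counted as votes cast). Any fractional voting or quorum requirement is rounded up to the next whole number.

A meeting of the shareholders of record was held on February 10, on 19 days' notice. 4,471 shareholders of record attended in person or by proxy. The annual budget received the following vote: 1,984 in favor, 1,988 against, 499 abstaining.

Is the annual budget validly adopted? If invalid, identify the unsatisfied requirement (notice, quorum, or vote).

Notice: 19 days given; 14 required. Satisfied.
Quorum: 40% of 10,669 = 4,267.60, rounded up to 4,268; 4,471 present. Satisfied.
Vote: requires a majority of the votes cast (4,471 − 499 abstaining = 3,972); a majority of 3972 is 1987, so 1,987 needed; 1,984 in favor. Not satisfied.

Invalid — vote requirement not satisfied.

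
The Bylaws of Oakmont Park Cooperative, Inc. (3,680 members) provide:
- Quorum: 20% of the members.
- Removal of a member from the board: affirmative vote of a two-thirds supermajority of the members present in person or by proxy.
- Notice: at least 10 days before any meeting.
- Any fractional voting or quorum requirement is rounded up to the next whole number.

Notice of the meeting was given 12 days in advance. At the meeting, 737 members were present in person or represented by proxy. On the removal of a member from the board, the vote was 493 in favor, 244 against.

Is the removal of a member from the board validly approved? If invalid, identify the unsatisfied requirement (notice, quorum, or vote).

Notice: 12 days given; 10 required. Satisfied.
Quorum: 20% of 3,680 = 736; 737 present. Satisfied.
Vote: requires two-thirds of those present (737); 2/3 of 737 = 491.33, rounded up to 492, so 492 needed; 493 in favor. Satisfied.

Valid — all requirements satisfied.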